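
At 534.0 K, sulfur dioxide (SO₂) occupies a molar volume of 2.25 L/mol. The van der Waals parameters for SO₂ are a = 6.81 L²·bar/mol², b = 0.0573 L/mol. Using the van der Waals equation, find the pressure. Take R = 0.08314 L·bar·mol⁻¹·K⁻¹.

P = RT/(V_m − b) − a/V_m²
RT/(V_m − b) = (0.08314)(534.0)/(2.25 − 0.0573) = 44.397/2.1927 = 20.248 bar
a/V_m² = 6.81/(2.25)² = 1.3452 bar
P = 20.248 − 1.3452 = 18.90 bar

P ≈ 18.90 bar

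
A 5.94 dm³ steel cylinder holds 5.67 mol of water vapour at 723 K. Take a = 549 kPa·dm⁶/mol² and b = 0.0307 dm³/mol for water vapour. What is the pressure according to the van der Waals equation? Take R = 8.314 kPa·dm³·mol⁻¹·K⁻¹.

P = nRT/(V − nb) − a n²/V²
nRT/(V − nb) = (5.67)(8.314)(723)/(5.94 − 5.67×0.0307) = 34082/5.7659 = 5911.0 kPa
a n²/V² = (549)(5.67)²/(5.94)² = 500.23 kPa
P = 5911.0 − 500.23 = 5411 kPa

P ≈ 5411 kPa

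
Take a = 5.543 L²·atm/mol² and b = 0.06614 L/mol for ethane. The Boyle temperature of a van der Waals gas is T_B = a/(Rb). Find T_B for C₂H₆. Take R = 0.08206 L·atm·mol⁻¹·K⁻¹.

T_B ≈ 1021 K

For a van der Waals gas the second virial coefficient B₂ = b − a/(RT) vanishes at T_B = a/(Rb).
T_B = 5.543/(0.08206×0.06614) = 5.543/0.0054274 = 1021 K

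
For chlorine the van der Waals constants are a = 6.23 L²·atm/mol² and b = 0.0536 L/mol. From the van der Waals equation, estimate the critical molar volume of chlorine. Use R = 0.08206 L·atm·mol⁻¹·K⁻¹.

V_m,c ≈ 0.1608 L/mol

For a van der Waals gas, V_m,c = 3b.
V_m,c = 3×0.0536 = 0.1608 L/mol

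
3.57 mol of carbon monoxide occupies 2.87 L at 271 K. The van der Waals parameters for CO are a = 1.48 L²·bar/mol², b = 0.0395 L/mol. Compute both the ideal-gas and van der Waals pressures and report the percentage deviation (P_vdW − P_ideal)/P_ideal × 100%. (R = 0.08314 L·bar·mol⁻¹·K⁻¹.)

Ideal: P_ideal = nRT/V = (3.57)(0.08314)(271)/2.87 = 28.0263 bar
vdW: P = nRT/(V − nb) − a n²/V² = 80.4355/2.72899 − 18.8625/8.23690 = 29.4745 − 2.29000 = 27.1845 bar
% deviation = (27.1845 − 28.0263)/28.0263 × 100% = -3.00%

-3.00 %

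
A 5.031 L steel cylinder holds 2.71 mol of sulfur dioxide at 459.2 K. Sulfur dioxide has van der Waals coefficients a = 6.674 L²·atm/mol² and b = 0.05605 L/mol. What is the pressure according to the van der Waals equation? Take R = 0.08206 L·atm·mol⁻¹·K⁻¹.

P = nRT/(V − nb) − a n²/V²
nRT/(V − nb) = (2.71)(0.08206)(459.2)/(5.031 − 2.71×0.05605) = 102.12/4.8791 = 20.930 atm
a n²/V² = (6.674)(2.71)²/(5.031)² = 1.9365 atm
P = 20.930 − 1.9365 = 18.99 atm

P ≈ 18.99 atm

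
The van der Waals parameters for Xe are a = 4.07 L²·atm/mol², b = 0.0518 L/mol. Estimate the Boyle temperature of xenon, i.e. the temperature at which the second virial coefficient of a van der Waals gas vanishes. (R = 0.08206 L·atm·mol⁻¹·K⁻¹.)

T_B ≈ 957.5 K

For a van der Waals gas the second virial coefficient B₂ = b − a/(RT) vanishes at T_B = a/(Rb).
T_B = 4.07/(0.08206×0.0518) = 4.07/0.0042507 = 957.5 K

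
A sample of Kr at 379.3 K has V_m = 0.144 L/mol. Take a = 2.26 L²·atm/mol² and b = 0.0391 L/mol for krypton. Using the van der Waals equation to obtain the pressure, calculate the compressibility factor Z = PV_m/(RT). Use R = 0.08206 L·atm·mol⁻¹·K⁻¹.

Z ≈ 0.8685

P = RT/(V_m − b) − a/V_m² = (0.08206)(379.3)/(0.144 − 0.0391) − 2.26/(0.144)²
  = 31.125/0.10490 − 108.99 = 296.71 − 108.99 = 187.72 atm
Z = PV_m/(RT) = (187.72)(0.144)/((0.08206)(379.3)) = 27.032/31.125 = 0.8685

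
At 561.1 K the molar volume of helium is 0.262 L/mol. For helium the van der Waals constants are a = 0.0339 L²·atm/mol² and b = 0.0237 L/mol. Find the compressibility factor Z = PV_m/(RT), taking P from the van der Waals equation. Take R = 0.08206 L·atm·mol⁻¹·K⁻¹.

Z ≈ 1.097

P = RT/(V_m − b) − a/V_m² = (0.08206)(561.1)/(0.262 − 0.0237) − 0.0339/(0.262)²
  = 46.044/0.23830 − 0.49385 = 193.22 − 0.49385 = 192.73 atm
Z = PV_m/(RT) = (192.73)(0.262)/((0.08206)(561.1)) = 50.495/46.044 = 1.097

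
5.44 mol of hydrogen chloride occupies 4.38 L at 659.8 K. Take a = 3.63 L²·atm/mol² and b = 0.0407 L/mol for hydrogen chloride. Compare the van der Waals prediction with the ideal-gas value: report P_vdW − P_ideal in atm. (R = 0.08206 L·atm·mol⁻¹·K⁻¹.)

ΔP ≈ -2.019 atm

Ideal: P_ideal = nRT/V = (5.44)(0.08206)(659.8)/4.38 = 67.2463 atm
vdW: P = nRT/(V − nb) − a n²/V² = 294.539/4.15859 − 107.425/19.1844 = 70.8267 − 5.59960 = 65.2271 atm
ΔP = 65.2271 − 67.2463 = -2.019 atm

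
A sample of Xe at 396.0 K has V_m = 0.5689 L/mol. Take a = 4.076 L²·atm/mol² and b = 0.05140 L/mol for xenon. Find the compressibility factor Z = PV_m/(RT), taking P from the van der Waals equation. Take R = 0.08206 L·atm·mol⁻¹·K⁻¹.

P = RT/(V_m − b) − a/V_m² = (0.08206)(396.0)/(0.5689 − 0.05140) − 4.076/(0.5689)²
  = 32.496/0.51750 − 12.594 = 62.794 − 12.594 = 50.200 atm
Z = PV_m/(RT) = (50.200)(0.5689)/((0.08206)(396.0)) = 28.559/32.496 = 0.8788

Z ≈ 0.8788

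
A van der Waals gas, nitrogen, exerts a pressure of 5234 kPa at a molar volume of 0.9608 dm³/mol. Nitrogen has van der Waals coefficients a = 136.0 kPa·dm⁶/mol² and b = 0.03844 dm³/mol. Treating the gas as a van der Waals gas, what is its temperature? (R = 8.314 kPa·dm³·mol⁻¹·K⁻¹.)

T ≈ 597.0 K

T = (P + a/V_m²)(V_m − b)/R
P + a/V_m² = 5234 + 136.0/(0.9608)² = 5381.3 kPa
V_m − b = 0.9608 − 0.03844 = 0.92236 dm³/mol
T = (5381.3)(0.92236)/8.314 = 597.0 K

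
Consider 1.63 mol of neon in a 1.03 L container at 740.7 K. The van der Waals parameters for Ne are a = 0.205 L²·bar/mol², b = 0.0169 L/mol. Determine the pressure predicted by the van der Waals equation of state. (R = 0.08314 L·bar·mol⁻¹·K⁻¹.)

P = nRT/(V − nb) − a n²/V²
nRT/(V − nb) = (1.63)(0.08314)(740.7)/(1.03 − 1.63×0.0169) = 100.38/1.0025 = 100.13 bar
a n²/V² = (0.205)(1.63)²/(1.03)² = 0.51340 bar
P = 100.13 − 0.51340 = 99.62 bar

P ≈ 99.62 bar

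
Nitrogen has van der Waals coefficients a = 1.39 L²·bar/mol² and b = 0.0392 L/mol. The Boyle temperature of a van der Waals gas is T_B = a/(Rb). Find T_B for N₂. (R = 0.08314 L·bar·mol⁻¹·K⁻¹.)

T_B ≈ 426.5 K

For a van der Waals gas the second virial coefficient B₂ = b − a/(RT) vanishes at T_B = a/(Rb).
T_B = 1.39/(0.08314×0.0392) = 1.39/0.0032591 = 426.5 K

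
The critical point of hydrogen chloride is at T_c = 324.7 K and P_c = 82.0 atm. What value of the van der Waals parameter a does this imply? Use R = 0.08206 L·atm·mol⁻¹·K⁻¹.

From T_c = 8a/(27Rb) and P_c = a/(27b²): a = 27 R² T_c²/(64 P_c).
a = 27×(0.08206)²×(324.7)²/(64×82.0) = 19169/5248.0 = 3.653 L²·atm/mol²

a ≈ 3.653 L²·atm/mol²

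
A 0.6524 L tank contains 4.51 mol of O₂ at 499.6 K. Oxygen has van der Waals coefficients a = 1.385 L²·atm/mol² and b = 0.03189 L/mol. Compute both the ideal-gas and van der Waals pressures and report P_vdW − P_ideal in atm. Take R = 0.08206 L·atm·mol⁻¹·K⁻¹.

ΔP ≈ 13.96 atm

Ideal: P_ideal = nRT/V = (4.51)(0.08206)(499.6)/0.6524 = 283.411 atm
vdW: P = nRT/(V − nb) − a n²/V² = 184.897/0.508576 − 28.1710/0.425626 = 363.558 − 66.1872 = 297.371 atm
ΔP = 297.371 − 283.411 = 13.96 atm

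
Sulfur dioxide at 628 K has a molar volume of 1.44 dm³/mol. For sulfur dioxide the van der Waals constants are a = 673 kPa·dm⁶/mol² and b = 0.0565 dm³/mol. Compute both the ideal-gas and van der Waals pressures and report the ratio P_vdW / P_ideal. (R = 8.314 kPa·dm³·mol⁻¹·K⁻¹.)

P_vdW / P_ideal ≈ 0.9513

Ideal: P_ideal = RT/V_m = (8.314)(628)/1.44 = 3625.83 kPa
vdW: P = RT/(V_m − b) − a/V_m² = 5221.19/1.38350 − 673/2.07360 = 3773.90 − 324.556 = 3449.34 kPa
Ratio = 3449.34/3625.83 = 0.9513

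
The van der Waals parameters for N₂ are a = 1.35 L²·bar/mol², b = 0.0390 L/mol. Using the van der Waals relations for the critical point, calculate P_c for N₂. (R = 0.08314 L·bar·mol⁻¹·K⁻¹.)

P_c ≈ 32.87 bar

For a van der Waals gas, P_c = a/(27b²).
P_c = 1.35/(27×(0.0390)²) = 1.35/0.041067 = 32.87 bar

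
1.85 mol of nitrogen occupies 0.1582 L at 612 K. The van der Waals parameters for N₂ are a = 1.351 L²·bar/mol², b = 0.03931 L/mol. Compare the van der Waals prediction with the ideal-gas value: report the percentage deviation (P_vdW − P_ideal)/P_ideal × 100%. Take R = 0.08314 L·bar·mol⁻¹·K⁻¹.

54.03 %

Ideal: P_ideal = nRT/V = (1.85)(0.08314)(612)/0.1582 = 595.013 bar
vdW: P = nRT/(V − nb) − a n²/V² = 94.1311/0.0854765 − 4.62380/0.0250272 = 1101.25 − 184.751 = 916.50 bar
% deviation = (916.50 − 595.013)/595.013 × 100% = 54.03%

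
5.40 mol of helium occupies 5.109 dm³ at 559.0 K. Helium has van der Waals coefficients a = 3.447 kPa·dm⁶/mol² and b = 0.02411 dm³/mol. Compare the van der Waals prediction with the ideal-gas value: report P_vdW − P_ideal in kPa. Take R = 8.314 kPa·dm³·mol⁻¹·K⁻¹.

ΔP ≈ 124.6 kPa

Ideal: P_ideal = nRT/V = (5.40)(8.314)(559.0)/5.109 = 4912.24 kPa
vdW: P = nRT/(V − nb) − a n²/V² = 25096.6/4.97881 − 100.515/26.1019 = 5040.68 − 3.85087 = 5036.83 kPa
ΔP = 5036.83 − 4912.24 = 124.6 kPa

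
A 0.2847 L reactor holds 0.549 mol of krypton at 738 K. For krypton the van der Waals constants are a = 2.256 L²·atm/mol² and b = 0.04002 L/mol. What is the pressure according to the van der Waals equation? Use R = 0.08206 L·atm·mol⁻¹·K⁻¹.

P ≈ 118.2 atm

P = nRT/(V − nb) − a n²/V²
nRT/(V − nb) = (0.549)(0.08206)(738)/(0.2847 − 0.549×0.04002) = 33.248/0.26273 = 126.55 atm
a n²/V² = (2.256)(0.549)²/(0.2847)² = 8.3890 atm
P = 126.55 − 8.3890 = 118.2 atm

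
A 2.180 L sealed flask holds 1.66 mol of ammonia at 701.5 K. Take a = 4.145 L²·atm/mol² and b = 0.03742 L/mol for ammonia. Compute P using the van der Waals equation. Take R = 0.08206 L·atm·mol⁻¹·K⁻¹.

P ≈ 42.72 atm

P = nRT/(V − nb) − a n²/V²
nRT/(V − nb) = (1.66)(0.08206)(701.5)/(2.180 − 1.66×0.03742) = 95.558/2.1179 = 45.119 atm
a n²/V² = (4.145)(1.66)²/(2.180)² = 2.4034 atm
P = 45.119 − 2.4034 = 42.72 atm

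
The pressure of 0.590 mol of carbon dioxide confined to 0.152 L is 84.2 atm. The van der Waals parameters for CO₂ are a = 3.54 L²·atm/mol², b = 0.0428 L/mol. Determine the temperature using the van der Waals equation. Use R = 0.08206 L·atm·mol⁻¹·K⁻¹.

T ≈ 360.1 K

T = (P + a n²/V²)(V − nb)/(nR)
P + a n²/V² = 84.2 + (3.54)(0.590)²/(0.152)² = 137.54 atm
V − nb = 0.152 − (0.590)(0.0428) = 0.12675 L
T = (137.54)(0.12675)/((0.590)(0.08206)) = 360.1 K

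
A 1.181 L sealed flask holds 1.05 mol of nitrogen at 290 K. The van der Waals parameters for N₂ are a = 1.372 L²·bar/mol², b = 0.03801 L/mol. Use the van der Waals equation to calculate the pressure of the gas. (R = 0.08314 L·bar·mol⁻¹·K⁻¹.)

P ≈ 21.10 bar

P = nRT/(V − nb) − a n²/V²
nRT/(V − nb) = (1.05)(0.08314)(290)/(1.181 − 1.05×0.03801) = 25.316/1.1411 = 22.186 bar
a n²/V² = (1.372)(1.05)²/(1.181)² = 1.0845 bar
P = 22.186 − 1.0845 = 21.10 bar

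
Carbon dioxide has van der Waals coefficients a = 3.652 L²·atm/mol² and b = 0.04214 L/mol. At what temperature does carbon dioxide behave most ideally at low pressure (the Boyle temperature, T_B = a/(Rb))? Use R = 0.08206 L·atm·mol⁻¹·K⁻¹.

T_B ≈ 1056 K

For a van der Waals gas the second virial coefficient B₂ = b − a/(RT) vanishes at T_B = a/(Rb).
T_B = 3.652/(0.08206×0.04214) = 3.652/0.0034580 = 1056 K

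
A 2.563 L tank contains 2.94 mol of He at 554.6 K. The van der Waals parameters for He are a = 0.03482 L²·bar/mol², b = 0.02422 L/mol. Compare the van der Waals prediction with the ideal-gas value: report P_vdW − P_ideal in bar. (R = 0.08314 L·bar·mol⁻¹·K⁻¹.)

Ideal: P_ideal = nRT/V = (2.94)(0.08314)(554.6)/2.563 = 52.8918 bar
vdW: P = nRT/(V − nb) − a n²/V² = 135.562/2.49179 − 0.300970/6.56897 = 54.4035 − 0.0458169 = 54.3577 bar
ΔP = 54.3577 − 52.8918 = 1.466 bar

ΔP ≈ 1.466 bar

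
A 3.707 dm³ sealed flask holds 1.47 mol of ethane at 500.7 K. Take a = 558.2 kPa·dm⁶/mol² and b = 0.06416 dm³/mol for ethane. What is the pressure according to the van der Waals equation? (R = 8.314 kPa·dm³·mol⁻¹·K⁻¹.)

P ≈ 1606 kPa

P = nRT/(V − nb) − a n²/V²
nRT/(V − nb) = (1.47)(8.314)(500.7)/(3.707 − 1.47×0.06416) = 6119.3/3.6127 = 1693.8 kPa
a n²/V² = (558.2)(1.47)²/(3.707)² = 87.777 kPa
P = 1693.8 − 87.777 = 1606 kPa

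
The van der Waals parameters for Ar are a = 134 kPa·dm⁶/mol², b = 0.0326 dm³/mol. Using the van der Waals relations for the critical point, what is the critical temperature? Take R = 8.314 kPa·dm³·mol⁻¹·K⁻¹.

For a van der Waals gas, T_c = 8a/(27Rb).
T_c = 8×134/(27×8.314×0.0326) = 1072.0/7.3180 = 146.5 K

T_c ≈ 146.5 K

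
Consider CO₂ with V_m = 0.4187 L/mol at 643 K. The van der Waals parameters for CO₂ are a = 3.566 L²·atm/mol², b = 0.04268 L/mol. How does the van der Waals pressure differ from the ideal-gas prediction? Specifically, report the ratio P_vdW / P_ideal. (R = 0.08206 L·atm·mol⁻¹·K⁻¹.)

P_vdW / P_ideal ≈ 0.9521

Ideal: P_ideal = RT/V_m = (0.08206)(643)/0.4187 = 126.020 atm
vdW: P = RT/(V_m − b) − a/V_m² = 52.7646/0.376020 − 3.566/0.175310 = 140.324 − 20.3411 = 119.983 atm
Ratio = 119.983/126.020 = 0.9521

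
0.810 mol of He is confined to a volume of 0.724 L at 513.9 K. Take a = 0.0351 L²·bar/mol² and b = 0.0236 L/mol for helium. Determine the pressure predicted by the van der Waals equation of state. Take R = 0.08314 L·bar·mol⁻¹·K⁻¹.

P = nRT/(V − nb) − a n²/V²
nRT/(V − nb) = (0.810)(0.08314)(513.9)/(0.724 − 0.810×0.0236) = 34.608/0.70488 = 49.098 bar
a n²/V² = (0.0351)(0.810)²/(0.724)² = 0.043934 bar
P = 49.098 − 0.043934 = 49.05 bar

P ≈ 49.05 bar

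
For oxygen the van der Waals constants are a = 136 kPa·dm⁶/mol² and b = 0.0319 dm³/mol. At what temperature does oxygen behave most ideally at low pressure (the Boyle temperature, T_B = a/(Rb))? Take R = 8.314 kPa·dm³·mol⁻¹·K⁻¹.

T_B ≈ 512.8 K

For a van der Waals gas the second virial coefficient B₂ = b − a/(RT) vanishes at T_B = a/(Rb).
T_B = 136/(8.314×0.0319) = 136/0.26522 = 512.8 K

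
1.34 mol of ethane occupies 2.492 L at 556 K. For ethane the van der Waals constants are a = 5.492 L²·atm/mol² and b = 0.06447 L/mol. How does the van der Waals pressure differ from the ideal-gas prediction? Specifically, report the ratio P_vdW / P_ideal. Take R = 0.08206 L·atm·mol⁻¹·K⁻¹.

Ideal: P_ideal = nRT/V = (1.34)(0.08206)(556)/2.492 = 24.5337 atm
vdW: P = nRT/(V − nb) − a n²/V² = 61.1380/2.40561 − 9.86144/6.21006 = 25.4148 − 1.58798 = 23.8268 atm
Ratio = 23.8268/24.5337 = 0.9712

P_vdW / P_ideal ≈ 0.9712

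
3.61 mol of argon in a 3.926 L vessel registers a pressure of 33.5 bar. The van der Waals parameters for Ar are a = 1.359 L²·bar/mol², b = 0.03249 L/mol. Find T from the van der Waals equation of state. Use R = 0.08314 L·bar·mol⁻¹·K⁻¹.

T = (P + a n²/V²)(V − nb)/(nR)
P + a n²/V² = 33.5 + (1.359)(3.61)²/(3.926)² = 34.649 bar
V − nb = 3.926 − (3.61)(0.03249) = 3.8087 L
T = (34.649)(3.8087)/((3.61)(0.08314)) = 439.7 K

T ≈ 439.7 K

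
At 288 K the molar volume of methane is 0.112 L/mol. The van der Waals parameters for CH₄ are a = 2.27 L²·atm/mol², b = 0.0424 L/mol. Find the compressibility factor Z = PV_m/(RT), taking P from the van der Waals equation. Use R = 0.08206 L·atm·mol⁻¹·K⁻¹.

P = RT/(V_m − b) − a/V_m² = (0.08206)(288)/(0.112 − 0.0424) − 2.27/(0.112)²
  = 23.633/0.069600 − 180.96 = 339.55 − 180.96 = 158.59 atm
Z = PV_m/(RT) = (158.59)(0.112)/((0.08206)(288)) = 17.762/23.633 = 0.7516

Z ≈ 0.7516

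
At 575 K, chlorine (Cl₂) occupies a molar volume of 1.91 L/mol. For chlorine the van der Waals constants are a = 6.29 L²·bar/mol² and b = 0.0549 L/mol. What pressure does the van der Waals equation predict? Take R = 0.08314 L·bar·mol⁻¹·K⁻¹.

P = RT/(V_m − b) − a/V_m²
RT/(V_m − b) = (0.08314)(575)/(1.91 − 0.0549) = 47.806/1.8551 = 25.770 bar
a/V_m² = 6.29/(1.91)² = 1.7242 bar
P = 25.770 − 1.7242 = 24.05 bar

P ≈ 24.05 bar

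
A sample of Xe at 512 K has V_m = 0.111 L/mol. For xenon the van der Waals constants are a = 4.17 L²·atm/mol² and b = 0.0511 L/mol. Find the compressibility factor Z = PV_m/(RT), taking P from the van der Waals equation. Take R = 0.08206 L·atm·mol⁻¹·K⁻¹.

Z ≈ 0.9589

P = RT/(V_m − b) − a/V_m² = (0.08206)(512)/(0.111 − 0.0511) − 4.17/(0.111)²
  = 42.015/0.059900 − 338.45 = 701.42 − 338.45 = 362.97 atm
Z = PV_m/(RT) = (362.97)(0.111)/((0.08206)(512)) = 40.290/42.015 = 0.9589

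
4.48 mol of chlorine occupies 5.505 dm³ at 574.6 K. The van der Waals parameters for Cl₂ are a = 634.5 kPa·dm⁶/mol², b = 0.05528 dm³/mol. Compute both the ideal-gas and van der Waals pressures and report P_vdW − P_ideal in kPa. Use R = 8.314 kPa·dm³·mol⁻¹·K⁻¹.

Ideal: P_ideal = nRT/V = (4.48)(8.314)(574.6)/5.505 = 3887.73 kPa
vdW: P = nRT/(V − nb) − a n²/V² = 21402.0/5.25735 − 12734.7/30.3050 = 4070.87 − 420.218 = 3650.65 kPa
ΔP = 3650.65 − 3887.73 = -237.1 kPa

ΔP ≈ -237.1 kPa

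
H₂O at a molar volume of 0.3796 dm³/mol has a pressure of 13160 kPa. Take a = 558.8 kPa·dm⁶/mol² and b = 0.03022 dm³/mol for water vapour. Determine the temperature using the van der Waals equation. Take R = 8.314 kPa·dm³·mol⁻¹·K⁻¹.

T ≈ 716.0 K

T = (P + a/V_m²)(V_m − b)/R
P + a/V_m² = 13160 + 558.8/(0.3796)² = 17038 kPa
V_m − b = 0.3796 − 0.03022 = 0.34938 dm³/mol
T = (17038)(0.34938)/8.314 = 716.0 K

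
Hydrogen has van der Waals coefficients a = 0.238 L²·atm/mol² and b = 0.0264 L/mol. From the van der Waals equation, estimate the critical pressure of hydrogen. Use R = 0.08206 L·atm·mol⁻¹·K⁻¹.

P_c ≈ 12.65 atm

For a van der Waals gas, P_c = a/(27b²).
P_c = 0.238/(27×(0.0264)²) = 0.238/0.018818 = 12.65 atm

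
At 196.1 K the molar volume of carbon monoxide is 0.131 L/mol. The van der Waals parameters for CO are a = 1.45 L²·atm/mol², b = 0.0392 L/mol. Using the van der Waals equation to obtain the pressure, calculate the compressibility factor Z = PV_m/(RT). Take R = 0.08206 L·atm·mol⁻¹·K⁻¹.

Z ≈ 0.7392

P = RT/(V_m − b) − a/V_m² = (0.08206)(196.1)/(0.131 − 0.0392) − 1.45/(0.131)²
  = 16.092/0.091800 − 84.494 = 175.29 − 84.494 = 90.80 atm
Z = PV_m/(RT) = (90.80)(0.131)/((0.08206)(196.1)) = 11.895/16.092 = 0.7392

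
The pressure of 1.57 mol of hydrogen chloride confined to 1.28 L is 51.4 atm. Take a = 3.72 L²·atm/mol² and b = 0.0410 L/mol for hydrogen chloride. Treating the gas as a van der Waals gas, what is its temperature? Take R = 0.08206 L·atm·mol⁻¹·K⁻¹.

T = (P + a n²/V²)(V − nb)/(nR)
P + a n²/V² = 51.4 + (3.72)(1.57)²/(1.28)² = 56.997 atm
V − nb = 1.28 − (1.57)(0.0410) = 1.2156 L
T = (56.997)(1.2156)/((1.57)(0.08206)) = 537.8 K

T ≈ 537.8 K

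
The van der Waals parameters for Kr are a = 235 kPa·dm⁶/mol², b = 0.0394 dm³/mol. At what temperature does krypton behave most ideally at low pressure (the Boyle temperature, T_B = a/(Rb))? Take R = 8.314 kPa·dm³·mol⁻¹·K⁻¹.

For a van der Waals gas the second virial coefficient B₂ = b − a/(RT) vanishes at T_B = a/(Rb).
T_B = 235/(8.314×0.0394) = 235/0.32757 = 717.4 K

T_B ≈ 717.4 K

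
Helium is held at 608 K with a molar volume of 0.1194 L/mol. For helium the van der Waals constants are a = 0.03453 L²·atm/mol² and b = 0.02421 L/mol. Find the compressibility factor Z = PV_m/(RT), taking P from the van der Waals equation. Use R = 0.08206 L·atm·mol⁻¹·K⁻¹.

P = RT/(V_m − b) − a/V_m² = (0.08206)(608)/(0.1194 − 0.02421) − 0.03453/(0.1194)²
  = 49.892/0.095190 − 2.4221 = 524.13 − 2.4221 = 521.71 atm
Z = PV_m/(RT) = (521.71)(0.1194)/((0.08206)(608)) = 62.292/49.892 = 1.249

Z ≈ 1.249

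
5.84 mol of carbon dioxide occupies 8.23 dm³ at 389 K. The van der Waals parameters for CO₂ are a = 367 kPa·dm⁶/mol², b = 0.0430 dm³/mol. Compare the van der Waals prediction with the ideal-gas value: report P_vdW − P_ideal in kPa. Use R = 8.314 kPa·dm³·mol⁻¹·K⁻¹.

Ideal: P_ideal = nRT/V = (5.84)(8.314)(389)/8.23 = 2294.95 kPa
vdW: P = nRT/(V − nb) − a n²/V² = 18887.4/7.97888 − 12516.8/67.7329 = 2367.17 − 184.796 = 2182.37 kPa
ΔP = 2182.37 − 2294.95 = -112.6 kPa

ΔP ≈ -112.6 kPa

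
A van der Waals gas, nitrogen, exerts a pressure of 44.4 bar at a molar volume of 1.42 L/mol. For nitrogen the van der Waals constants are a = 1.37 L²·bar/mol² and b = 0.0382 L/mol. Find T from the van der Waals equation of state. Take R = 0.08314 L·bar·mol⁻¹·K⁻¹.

T = (P + a/V_m²)(V_m − b)/R
P + a/V_m² = 44.4 + 1.37/(1.42)² = 45.079 bar
V_m − b = 1.42 − 0.0382 = 1.3818 L/mol
T = (45.079)(1.3818)/0.08314 = 749.2 K

T ≈ 749.2 K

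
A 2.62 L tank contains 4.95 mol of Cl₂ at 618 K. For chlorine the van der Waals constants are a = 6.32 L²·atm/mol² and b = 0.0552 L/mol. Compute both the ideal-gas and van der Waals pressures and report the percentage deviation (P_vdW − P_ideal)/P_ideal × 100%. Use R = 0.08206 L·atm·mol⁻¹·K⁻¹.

-11.90 %

Ideal: P_ideal = nRT/V = (4.95)(0.08206)(618)/2.62 = 95.8129 atm
vdW: P = nRT/(V − nb) − a n²/V² = 251.030/2.34676 − 154.856/6.86440 = 106.969 − 22.5593 = 84.410 atm
% deviation = (84.410 − 95.8129)/95.8129 × 100% = -11.90%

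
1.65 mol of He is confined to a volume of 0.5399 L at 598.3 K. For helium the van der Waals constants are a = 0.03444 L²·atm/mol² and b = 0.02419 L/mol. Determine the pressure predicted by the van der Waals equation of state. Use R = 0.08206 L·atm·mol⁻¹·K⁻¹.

P ≈ 161.7 atm

P = nRT/(V − nb) − a n²/V²
nRT/(V − nb) = (1.65)(0.08206)(598.3)/(0.5399 − 1.65×0.02419) = 81.009/0.49999 = 162.02 atm
a n²/V² = (0.03444)(1.65)²/(0.5399)² = 0.32167 atm
P = 162.02 − 0.32167 = 161.7 atm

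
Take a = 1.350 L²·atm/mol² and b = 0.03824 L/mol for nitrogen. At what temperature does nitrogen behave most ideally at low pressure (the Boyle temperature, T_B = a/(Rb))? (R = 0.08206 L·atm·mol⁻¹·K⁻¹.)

T_B ≈ 430.2 K

For a van der Waals gas the second virial coefficient B₂ = b − a/(RT) vanishes at T_B = a/(Rb).
T_B = 1.350/(0.08206×0.03824) = 1.350/0.0031380 = 430.2 K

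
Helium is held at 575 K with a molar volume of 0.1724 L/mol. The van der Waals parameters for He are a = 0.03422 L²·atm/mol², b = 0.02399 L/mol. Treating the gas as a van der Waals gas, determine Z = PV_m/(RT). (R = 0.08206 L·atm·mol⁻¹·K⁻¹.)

P = RT/(V_m − b) − a/V_m² = (0.08206)(575)/(0.1724 − 0.02399) − 0.03422/(0.1724)²
  = 47.185/0.14841 − 1.1513 = 317.94 − 1.1513 = 316.79 atm
Z = PV_m/(RT) = (316.79)(0.1724)/((0.08206)(575)) = 54.615/47.185 = 1.157

Z ≈ 1.157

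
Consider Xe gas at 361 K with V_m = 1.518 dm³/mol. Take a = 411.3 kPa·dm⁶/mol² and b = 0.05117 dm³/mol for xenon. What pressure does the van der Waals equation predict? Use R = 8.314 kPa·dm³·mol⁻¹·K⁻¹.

P ≈ 1868 kPa

P = RT/(V_m − b) − a/V_m²
RT/(V_m − b) = (8.314)(361)/(1.518 − 0.05117) = 3001.4/1.4668 = 2046.2 kPa
a/V_m² = 411.3/(1.518)² = 178.49 kPa
P = 2046.2 − 178.49 = 1868 kPa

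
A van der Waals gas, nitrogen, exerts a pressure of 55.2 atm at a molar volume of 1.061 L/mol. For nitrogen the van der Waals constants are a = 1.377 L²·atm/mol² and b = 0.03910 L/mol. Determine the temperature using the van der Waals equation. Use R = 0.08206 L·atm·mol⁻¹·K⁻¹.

T ≈ 702.6 K

T = (P + a/V_m²)(V_m − b)/R
P + a/V_m² = 55.2 + 1.377/(1.061)² = 56.423 atm
V_m − b = 1.061 − 0.03910 = 1.0219 L/mol
T = (56.423)(1.0219)/0.08206 = 702.6 K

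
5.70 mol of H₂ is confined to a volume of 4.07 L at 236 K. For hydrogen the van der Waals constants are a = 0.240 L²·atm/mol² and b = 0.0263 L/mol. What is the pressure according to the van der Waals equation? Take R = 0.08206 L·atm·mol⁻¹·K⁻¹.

P = nRT/(V − nb) − a n²/V²
nRT/(V − nb) = (5.70)(0.08206)(236)/(4.07 − 5.70×0.0263) = 110.39/3.9201 = 28.160 atm
a n²/V² = (0.240)(5.70)²/(4.07)² = 0.47073 atm
P = 28.160 − 0.47073 = 27.69 atm

P ≈ 27.69 atm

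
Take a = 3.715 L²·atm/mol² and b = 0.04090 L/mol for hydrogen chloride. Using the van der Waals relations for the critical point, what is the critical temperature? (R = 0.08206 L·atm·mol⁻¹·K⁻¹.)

T_c ≈ 328.0 K

For a van der Waals gas, T_c = 8a/(27Rb).
T_c = 8×3.715/(27×0.08206×0.04090) = 29.720/0.090619 = 328.0 K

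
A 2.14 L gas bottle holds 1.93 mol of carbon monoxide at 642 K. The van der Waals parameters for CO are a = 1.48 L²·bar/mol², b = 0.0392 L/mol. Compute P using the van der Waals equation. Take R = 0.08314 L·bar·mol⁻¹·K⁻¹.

P ≈ 48.70 bar

P = nRT/(V − nb) − a n²/V²
nRT/(V − nb) = (1.93)(0.08314)(642)/(2.14 − 1.93×0.0392) = 103.02/2.0643 = 49.906 bar
a n²/V² = (1.48)(1.93)²/(2.14)² = 1.2038 bar
P = 49.906 − 1.2038 = 48.70 bar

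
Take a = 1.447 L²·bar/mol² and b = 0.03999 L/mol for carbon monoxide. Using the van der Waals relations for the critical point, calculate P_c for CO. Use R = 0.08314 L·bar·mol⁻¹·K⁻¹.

For a van der Waals gas, P_c = a/(27b²).
P_c = 1.447/(27×(0.03999)²) = 1.447/0.043178 = 33.51 bar

P_c ≈ 33.51 bar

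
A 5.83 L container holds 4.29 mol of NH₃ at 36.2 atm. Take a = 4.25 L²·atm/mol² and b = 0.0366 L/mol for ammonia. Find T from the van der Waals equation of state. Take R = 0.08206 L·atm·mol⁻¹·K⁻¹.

T = (P + a n²/V²)(V − nb)/(nR)
P + a n²/V² = 36.2 + (4.25)(4.29)²/(5.83)² = 38.501 atm
V − nb = 5.83 − (4.29)(0.0366) = 5.6730 L
T = (38.501)(5.6730)/((4.29)(0.08206)) = 620.4 K

T ≈ 620.4 K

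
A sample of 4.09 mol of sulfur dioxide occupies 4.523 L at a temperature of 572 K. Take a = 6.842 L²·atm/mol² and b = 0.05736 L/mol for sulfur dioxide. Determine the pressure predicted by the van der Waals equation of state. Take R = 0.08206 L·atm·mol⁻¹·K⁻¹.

P = nRT/(V − nb) − a n²/V²
nRT/(V − nb) = (4.09)(0.08206)(572)/(4.523 − 4.09×0.05736) = 191.98/4.2884 = 44.767 atm
a n²/V² = (6.842)(4.09)²/(4.523)² = 5.5947 atm
P = 44.767 − 5.5947 = 39.17 atm

P ≈ 39.17 atm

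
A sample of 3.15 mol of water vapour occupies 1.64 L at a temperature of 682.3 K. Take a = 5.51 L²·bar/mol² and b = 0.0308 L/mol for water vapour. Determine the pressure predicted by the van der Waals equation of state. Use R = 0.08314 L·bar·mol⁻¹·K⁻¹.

P ≈ 95.48 bar

P = nRT/(V − nb) − a n²/V²
nRT/(V − nb) = (3.15)(0.08314)(682.3)/(1.64 − 3.15×0.0308) = 178.69/1.5430 = 115.81 bar
a n²/V² = (5.51)(3.15)²/(1.64)² = 20.328 bar
P = 115.81 − 20.328 = 95.48 bar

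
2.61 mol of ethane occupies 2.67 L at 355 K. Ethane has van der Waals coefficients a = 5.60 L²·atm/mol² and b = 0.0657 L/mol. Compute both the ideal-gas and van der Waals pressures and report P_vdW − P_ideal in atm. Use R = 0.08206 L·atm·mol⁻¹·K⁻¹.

ΔP ≈ -3.397 atm

Ideal: P_ideal = nRT/V = (2.61)(0.08206)(355)/2.67 = 28.4767 atm
vdW: P = nRT/(V − nb) − a n²/V² = 76.0327/2.49852 − 38.1478/7.12890 = 30.4311 − 5.35115 = 25.0800 atm
ΔP = 25.0800 − 28.4767 = -3.397 atm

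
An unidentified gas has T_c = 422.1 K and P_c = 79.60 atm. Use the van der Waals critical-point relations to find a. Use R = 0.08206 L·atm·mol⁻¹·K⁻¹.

From T_c = 8a/(27Rb) and P_c = a/(27b²): a = 27 R² T_c²/(64 P_c).
a = 27×(0.08206)²×(422.1)²/(64×79.60) = 32393/5094.4 = 6.359 L²·atm/mol²

a ≈ 6.359 L²·atm/mol²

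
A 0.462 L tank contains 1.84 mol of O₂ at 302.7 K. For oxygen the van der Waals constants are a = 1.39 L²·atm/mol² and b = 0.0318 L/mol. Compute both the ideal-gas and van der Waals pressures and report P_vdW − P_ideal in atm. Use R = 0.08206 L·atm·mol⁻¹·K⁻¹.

ΔP ≈ -7.70 atm

Ideal: P_ideal = nRT/V = (1.84)(0.08206)(302.7)/0.462 = 98.9281 atm
vdW: P = nRT/(V − nb) − a n²/V² = 45.7048/0.403488 − 4.70598/0.213444 = 113.274 − 22.0478 = 91.226 atm
ΔP = 91.226 − 98.9281 = -7.70 atm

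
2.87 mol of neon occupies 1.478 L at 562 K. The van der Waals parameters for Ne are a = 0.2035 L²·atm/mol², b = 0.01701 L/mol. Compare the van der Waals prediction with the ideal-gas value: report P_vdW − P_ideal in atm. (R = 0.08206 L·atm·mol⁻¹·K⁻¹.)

ΔP ≈ 2.292 atm

Ideal: P_ideal = nRT/V = (2.87)(0.08206)(562)/1.478 = 89.5520 atm
vdW: P = nRT/(V − nb) − a n²/V² = 132.358/1.42918 − 1.67621/2.18448 = 92.6111 − 0.767327 = 91.8438 atm
ΔP = 91.8438 − 89.5520 = 2.292 atm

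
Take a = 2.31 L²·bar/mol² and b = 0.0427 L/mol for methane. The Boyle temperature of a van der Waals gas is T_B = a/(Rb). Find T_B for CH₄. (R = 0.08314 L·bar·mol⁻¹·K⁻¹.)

For a van der Waals gas the second virial coefficient B₂ = b − a/(RT) vanishes at T_B = a/(Rb).
T_B = 2.31/(0.08314×0.0427) = 2.31/0.0035501 = 650.7 K

T_B ≈ 650.7 K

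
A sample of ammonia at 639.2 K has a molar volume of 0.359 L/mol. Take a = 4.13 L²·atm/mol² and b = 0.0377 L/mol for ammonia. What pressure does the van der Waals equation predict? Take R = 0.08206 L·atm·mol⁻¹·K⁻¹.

P ≈ 131.2 atm

P = RT/(V_m − b) − a/V_m²
RT/(V_m − b) = (0.08206)(639.2)/(0.359 − 0.0377) = 52.453/0.32130 = 163.25 atm
a/V_m² = 4.13/(0.359)² = 32.045 atm
P = 163.25 − 32.045 = 131.2 atm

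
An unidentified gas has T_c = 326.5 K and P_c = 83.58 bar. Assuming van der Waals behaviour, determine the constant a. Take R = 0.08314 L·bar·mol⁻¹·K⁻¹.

From T_c = 8a/(27Rb) and P_c = a/(27b²): a = 27 R² T_c²/(64 P_c).
a = 27×(0.08314)²×(326.5)²/(64×83.58) = 19895/5349.1 = 3.719 L²·bar/mol²

a ≈ 3.719 L²·bar/mol²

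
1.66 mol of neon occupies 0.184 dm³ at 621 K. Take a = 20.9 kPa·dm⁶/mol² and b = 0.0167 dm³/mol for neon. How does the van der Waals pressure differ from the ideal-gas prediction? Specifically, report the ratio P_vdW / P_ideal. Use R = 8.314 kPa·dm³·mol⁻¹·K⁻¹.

P_vdW / P_ideal ≈ 1.141

Ideal: P_ideal = nRT/V = (1.66)(8.314)(621)/0.184 = 46579.2 kPa
vdW: P = nRT/(V − nb) − a n²/V² = 8570.57/0.156278 − 57.5920/0.0338560 = 54841.8 − 1701.09 = 53140.7 kPa
Ratio = 53140.7/46579.2 = 1.141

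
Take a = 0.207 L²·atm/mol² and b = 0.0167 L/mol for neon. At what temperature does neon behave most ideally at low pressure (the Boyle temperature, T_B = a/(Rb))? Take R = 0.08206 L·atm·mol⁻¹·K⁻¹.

For a van der Waals gas the second virial coefficient B₂ = b − a/(RT) vanishes at T_B = a/(Rb).
T_B = 0.207/(0.08206×0.0167) = 0.207/0.0013704 = 151.1 K

T_B ≈ 151.1 K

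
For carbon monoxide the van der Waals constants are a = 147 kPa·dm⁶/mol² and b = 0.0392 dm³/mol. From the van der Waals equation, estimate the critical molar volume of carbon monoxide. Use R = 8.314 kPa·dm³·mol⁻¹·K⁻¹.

For a van der Waals gas, V_m,c = 3b.
V_m,c = 3×0.0392 = 0.1176 dm³/mol

V_m,c ≈ 0.1176 dm³/mol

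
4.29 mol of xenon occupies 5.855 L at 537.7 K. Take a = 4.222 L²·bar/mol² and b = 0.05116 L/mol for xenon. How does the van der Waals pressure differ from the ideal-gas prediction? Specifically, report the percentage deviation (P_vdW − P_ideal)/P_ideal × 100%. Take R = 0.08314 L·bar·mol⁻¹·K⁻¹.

-3.03 %

Ideal: P_ideal = nRT/V = (4.29)(0.08314)(537.7)/5.855 = 32.7552 bar
vdW: P = nRT/(V − nb) − a n²/V² = 191.782/5.63552 − 77.7021/34.2810 = 34.0309 − 2.26662 = 31.7643 bar
% deviation = (31.7643 − 32.7552)/32.7552 × 100% = -3.03%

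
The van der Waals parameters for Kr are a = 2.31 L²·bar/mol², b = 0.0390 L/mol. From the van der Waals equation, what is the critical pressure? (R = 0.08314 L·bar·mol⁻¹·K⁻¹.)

P_c ≈ 56.25 bar

For a van der Waals gas, P_c = a/(27b²).
P_c = 2.31/(27×(0.0390)²) = 2.31/0.041067 = 56.25 bar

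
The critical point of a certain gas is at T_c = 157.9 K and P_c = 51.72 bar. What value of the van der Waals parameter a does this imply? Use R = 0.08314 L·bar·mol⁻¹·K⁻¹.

a ≈ 1.406 L²·bar/mol²

From T_c = 8a/(27Rb) and P_c = a/(27b²): a = 27 R² T_c²/(64 P_c).
a = 27×(0.08314)²×(157.9)²/(64×51.72) = 4653.2/3310.1 = 1.406 L²·bar/mol²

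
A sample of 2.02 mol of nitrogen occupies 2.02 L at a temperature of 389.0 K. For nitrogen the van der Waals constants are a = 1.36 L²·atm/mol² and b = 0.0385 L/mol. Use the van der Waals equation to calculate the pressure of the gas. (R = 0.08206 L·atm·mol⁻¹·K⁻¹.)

P ≈ 31.84 atm

P = nRT/(V − nb) − a n²/V²
nRT/(V − nb) = (2.02)(0.08206)(389.0)/(2.02 − 2.02×0.0385) = 64.481/1.9422 = 33.200 atm
a n²/V² = (1.36)(2.02)²/(2.02)² = 1.3600 atm
P = 33.200 − 1.3600 = 31.84 atm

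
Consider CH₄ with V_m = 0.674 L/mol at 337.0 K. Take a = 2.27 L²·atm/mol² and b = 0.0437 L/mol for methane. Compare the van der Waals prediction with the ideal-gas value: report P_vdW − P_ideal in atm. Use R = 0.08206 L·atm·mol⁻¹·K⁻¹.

ΔP ≈ -2.152 atm

Ideal: P_ideal = RT/V_m = (0.08206)(337.0)/0.674 = 41.0300 atm
vdW: P = RT/(V_m − b) − a/V_m² = 27.6542/0.630300 − 2.27/0.454276 = 43.8747 − 4.99696 = 38.8777 atm
ΔP = 38.8777 − 41.0300 = -2.152 atm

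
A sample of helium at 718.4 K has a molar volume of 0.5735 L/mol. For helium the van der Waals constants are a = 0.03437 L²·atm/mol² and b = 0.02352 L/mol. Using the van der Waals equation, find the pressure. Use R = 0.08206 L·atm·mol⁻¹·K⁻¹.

P ≈ 107.1 atm

P = RT/(V_m − b) − a/V_m²
RT/(V_m − b) = (0.08206)(718.4)/(0.5735 − 0.02352) = 58.952/0.54998 = 107.19 atm
a/V_m² = 0.03437/(0.5735)² = 0.10450 atm
P = 107.19 − 0.10450 = 107.1 atm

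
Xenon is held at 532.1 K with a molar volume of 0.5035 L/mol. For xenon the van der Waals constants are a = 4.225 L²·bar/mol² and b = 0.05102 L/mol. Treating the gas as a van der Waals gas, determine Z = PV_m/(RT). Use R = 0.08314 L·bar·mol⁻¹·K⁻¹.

Z ≈ 0.9231

P = RT/(V_m − b) − a/V_m² = (0.08314)(532.1)/(0.5035 − 0.05102) − 4.225/(0.5035)²
  = 44.239/0.45248 − 16.666 = 97.770 − 16.666 = 81.104 bar
Z = PV_m/(RT) = (81.104)(0.5035)/((0.08314)(532.1)) = 40.836/44.239 = 0.9231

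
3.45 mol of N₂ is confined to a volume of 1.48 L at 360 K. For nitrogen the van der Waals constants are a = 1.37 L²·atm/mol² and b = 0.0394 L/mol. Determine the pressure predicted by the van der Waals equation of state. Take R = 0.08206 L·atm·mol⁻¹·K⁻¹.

P = nRT/(V − nb) − a n²/V²
nRT/(V − nb) = (3.45)(0.08206)(360)/(1.48 − 3.45×0.0394) = 101.92/1.3441 = 75.828 atm
a n²/V² = (1.37)(3.45)²/(1.48)² = 7.4445 atm
P = 75.828 − 7.4445 = 68.38 atm

P ≈ 68.38 atm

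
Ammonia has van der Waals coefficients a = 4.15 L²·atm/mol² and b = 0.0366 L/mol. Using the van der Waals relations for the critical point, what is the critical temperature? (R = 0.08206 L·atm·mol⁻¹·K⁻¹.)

For a van der Waals gas, T_c = 8a/(27Rb).
T_c = 8×4.15/(27×0.08206×0.0366) = 33.200/0.081092 = 409.4 K

T_c ≈ 409.4 K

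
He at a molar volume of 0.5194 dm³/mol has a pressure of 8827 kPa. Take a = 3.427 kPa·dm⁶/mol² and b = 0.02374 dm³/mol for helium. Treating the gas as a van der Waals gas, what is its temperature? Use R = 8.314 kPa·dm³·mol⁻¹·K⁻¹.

T ≈ 527.0 K

T = (P + a/V_m²)(V_m − b)/R
P + a/V_m² = 8827 + 3.427/(0.5194)² = 8839.7 kPa
V_m − b = 0.5194 − 0.02374 = 0.49566 dm³/mol
T = (8839.7)(0.49566)/8.314 = 527.0 K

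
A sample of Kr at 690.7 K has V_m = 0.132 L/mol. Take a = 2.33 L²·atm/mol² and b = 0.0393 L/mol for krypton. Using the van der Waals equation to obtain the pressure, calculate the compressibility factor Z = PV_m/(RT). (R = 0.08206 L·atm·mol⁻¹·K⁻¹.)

Z ≈ 1.113

P = RT/(V_m − b) − a/V_m² = (0.08206)(690.7)/(0.132 − 0.0393) − 2.33/(0.132)²
  = 56.679/0.092700 − 133.72 = 611.42 − 133.72 = 477.70 atm
Z = PV_m/(RT) = (477.70)(0.132)/((0.08206)(690.7)) = 63.056/56.679 = 1.113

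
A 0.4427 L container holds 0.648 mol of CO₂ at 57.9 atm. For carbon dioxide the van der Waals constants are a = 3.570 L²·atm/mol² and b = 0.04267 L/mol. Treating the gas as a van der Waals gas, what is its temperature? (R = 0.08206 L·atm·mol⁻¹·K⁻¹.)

T ≈ 511.6 K

T = (P + a n²/V²)(V − nb)/(nR)
P + a n²/V² = 57.9 + (3.570)(0.648)²/(0.4427)² = 65.549 atm
V − nb = 0.4427 − (0.648)(0.04267) = 0.41505 L
T = (65.549)(0.41505)/((0.648)(0.08206)) = 511.6 K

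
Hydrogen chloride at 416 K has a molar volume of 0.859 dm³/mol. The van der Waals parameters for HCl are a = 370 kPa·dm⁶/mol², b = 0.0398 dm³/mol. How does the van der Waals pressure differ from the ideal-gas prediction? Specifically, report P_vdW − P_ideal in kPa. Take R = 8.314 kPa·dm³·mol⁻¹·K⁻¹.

Ideal: P_ideal = RT/V_m = (8.314)(416)/0.859 = 4026.34 kPa
vdW: P = RT/(V_m − b) − a/V_m² = 3458.62/0.819200 − 370/0.737881 = 4221.95 − 501.436 = 3720.51 kPa
ΔP = 3720.51 − 4026.34 = -305.8 kPa

ΔP ≈ -305.8 kPa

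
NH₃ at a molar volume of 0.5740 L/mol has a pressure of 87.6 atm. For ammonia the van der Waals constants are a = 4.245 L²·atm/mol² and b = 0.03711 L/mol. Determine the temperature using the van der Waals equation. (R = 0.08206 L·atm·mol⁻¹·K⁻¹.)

T ≈ 657.4 K

T = (P + a/V_m²)(V_m − b)/R
P + a/V_m² = 87.6 + 4.245/(0.5740)² = 100.48 atm
V_m − b = 0.5740 − 0.03711 = 0.53689 L/mol
T = (100.48)(0.53689)/0.08206 = 657.4 K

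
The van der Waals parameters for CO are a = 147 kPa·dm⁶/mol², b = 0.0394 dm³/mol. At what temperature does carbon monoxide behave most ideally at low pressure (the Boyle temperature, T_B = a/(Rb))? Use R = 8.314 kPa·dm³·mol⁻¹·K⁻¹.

For a van der Waals gas the second virial coefficient B₂ = b − a/(RT) vanishes at T_B = a/(Rb).
T_B = 147/(8.314×0.0394) = 147/0.32757 = 448.8 K

T_B ≈ 448.8 K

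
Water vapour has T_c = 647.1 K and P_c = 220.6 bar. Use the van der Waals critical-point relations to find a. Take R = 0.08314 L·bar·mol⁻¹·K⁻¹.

a ≈ 5.535 L²·bar/mol²

From T_c = 8a/(27Rb) and P_c = a/(27b²): a = 27 R² T_c²/(64 P_c).
a = 27×(0.08314)²×(647.1)²/(64×220.6) = 78150/14118 = 5.535 L²·bar/mol²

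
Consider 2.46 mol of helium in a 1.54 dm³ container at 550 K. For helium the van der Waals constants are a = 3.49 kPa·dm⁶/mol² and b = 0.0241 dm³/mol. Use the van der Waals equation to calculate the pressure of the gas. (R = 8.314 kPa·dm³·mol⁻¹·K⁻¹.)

P = nRT/(V − nb) − a n²/V²
nRT/(V − nb) = (2.46)(8.314)(550)/(1.54 − 2.46×0.0241) = 11249/1.4807 = 7597.1 kPa
a n²/V² = (3.49)(2.46)²/(1.54)² = 8.9054 kPa
P = 7597.1 − 8.9054 = 7588 kPa

P ≈ 7588 kPa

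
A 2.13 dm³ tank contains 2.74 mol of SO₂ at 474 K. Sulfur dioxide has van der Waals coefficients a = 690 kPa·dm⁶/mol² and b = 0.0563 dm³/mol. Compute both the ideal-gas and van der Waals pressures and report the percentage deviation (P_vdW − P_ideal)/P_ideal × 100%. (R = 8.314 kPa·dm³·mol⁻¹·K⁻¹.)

-14.72 %

Ideal: P_ideal = nRT/V = (2.74)(8.314)(474)/2.13 = 5069.43 kPa
vdW: P = nRT/(V − nb) − a n²/V² = 10797.9/1.97574 − 5180.24/4.53690 = 5465.24 − 1141.80 = 4323.44 kPa
% deviation = (4323.44 − 5069.43)/5069.43 × 100% = -14.72%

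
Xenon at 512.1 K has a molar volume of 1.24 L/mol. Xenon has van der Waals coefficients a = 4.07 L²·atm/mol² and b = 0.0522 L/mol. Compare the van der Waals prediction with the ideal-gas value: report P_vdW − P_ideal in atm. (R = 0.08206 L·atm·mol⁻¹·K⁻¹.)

Ideal: P_ideal = RT/V_m = (0.08206)(512.1)/1.24 = 33.8895 atm
vdW: P = RT/(V_m − b) − a/V_m² = 42.0229/1.18780 − 4.07/1.53760 = 35.3788 − 2.64698 = 32.7318 atm
ΔP = 32.7318 − 33.8895 = -1.158 atm

ΔP ≈ -1.158 atm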